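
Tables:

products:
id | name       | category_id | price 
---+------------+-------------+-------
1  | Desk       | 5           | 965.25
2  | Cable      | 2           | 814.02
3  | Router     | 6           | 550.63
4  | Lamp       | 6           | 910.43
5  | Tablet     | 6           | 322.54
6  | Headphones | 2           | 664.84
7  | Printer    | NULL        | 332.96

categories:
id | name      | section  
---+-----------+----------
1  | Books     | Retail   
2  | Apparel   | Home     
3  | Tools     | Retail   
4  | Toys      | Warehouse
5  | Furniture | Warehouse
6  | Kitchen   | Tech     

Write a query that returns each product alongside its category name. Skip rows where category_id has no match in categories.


INNER JOIN keeps only products rows whose category_id matches an id in categories. Walk through each product:
  - product 1 (Desk): category_id=5 -> matches Furniture
  - product 2 (Cable): category_id=2 -> matches Apparel
  - product 3 (Router): category_id=6 -> matches Kitchen
  - product 4 (Lamp): category_id=6 -> matches Kitchen
  - product 5 (Tablet): category_id=6 -> matches Kitchen
  - product 6 (Headphones): category_id=2 -> matches Apparel
  - product 7 (Printer): category_id=NULL, no match -> dropped
So 1 of 7 rows is dropped.

SQL:
SELECT a.name, b.name AS category
FROM products a
INNER JOIN categories b ON a.category_id = b.id

Result:
name       | category 
-----------+----------
Desk       | Furniture
Cable      | Apparel  
Router     | Kitchen  
Lamp       | Kitchen  
Tablet     | Kitchen  
Headphones | Apparel  


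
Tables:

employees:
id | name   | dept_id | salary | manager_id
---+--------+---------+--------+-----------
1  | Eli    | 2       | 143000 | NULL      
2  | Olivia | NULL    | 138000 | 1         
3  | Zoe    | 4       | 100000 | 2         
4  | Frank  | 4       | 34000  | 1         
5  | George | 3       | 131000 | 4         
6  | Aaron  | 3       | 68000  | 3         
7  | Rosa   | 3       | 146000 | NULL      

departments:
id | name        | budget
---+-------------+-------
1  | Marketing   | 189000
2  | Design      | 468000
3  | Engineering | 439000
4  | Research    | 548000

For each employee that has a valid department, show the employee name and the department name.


INNER JOIN keeps only employees rows whose dept_id matches an id in departments. Walk through each employee:
  - employee 1 (Eli): dept_id=2 -> matches Design
  - employee 2 (Olivia): dept_id=NULL, no match -> dropped
  - employee 3 (Zoe): dept_id=4 -> matches Research
  - employee 4 (Frank): dept_id=4 -> matches Research
  - employee 5 (George): dept_id=3 -> matches Engineering
  - employee 6 (Aaron): dept_id=3 -> matches Engineering
  - employee 7 (Rosa): dept_id=3 -> matches Engineering
So 1 of 7 rows is dropped.

SQL:
SELECT a.name, b.name AS department
FROM employees a
INNER JOIN departments b ON a.dept_id = b.id

Result:
name   | department 
-------+------------
Eli    | Design     
Zoe    | Research   
Frank  | Research   
George | Engineering
Aaron  | Engineering
Rosa   | Engineering


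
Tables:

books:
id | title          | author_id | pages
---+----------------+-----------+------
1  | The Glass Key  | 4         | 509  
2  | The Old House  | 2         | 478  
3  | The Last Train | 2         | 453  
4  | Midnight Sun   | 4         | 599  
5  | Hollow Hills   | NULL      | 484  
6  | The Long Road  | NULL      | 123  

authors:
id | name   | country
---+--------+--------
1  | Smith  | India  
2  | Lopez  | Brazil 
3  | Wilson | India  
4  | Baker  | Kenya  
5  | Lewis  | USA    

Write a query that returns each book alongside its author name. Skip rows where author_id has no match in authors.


INNER JOIN keeps only books rows whose author_id matches an id in authors. Walk through each book:
  - book 1 (The Glass Key): author_id=4 -> matches Baker
  - book 2 (The Old House): author_id=2 -> matches Lopez
  - book 3 (The Last Train): author_id=2 -> matches Lopez
  - book 4 (Midnight Sun): author_id=4 -> matches Baker
  - book 5 (Hollow Hills): author_id=NULL, no match -> dropped
  - book 6 (The Long Road): author_id=NULL, no match -> dropped
So 2 of 6 rows are dropped.

SQL:
SELECT a.title, b.name AS author
FROM books a
INNER JOIN authors b ON a.author_id = b.id

Result:
title          | author
---------------+-------
The Glass Key  | Baker 
The Old House  | Lopez 
The Last Train | Lopez 
Midnight Sun   | Baker 


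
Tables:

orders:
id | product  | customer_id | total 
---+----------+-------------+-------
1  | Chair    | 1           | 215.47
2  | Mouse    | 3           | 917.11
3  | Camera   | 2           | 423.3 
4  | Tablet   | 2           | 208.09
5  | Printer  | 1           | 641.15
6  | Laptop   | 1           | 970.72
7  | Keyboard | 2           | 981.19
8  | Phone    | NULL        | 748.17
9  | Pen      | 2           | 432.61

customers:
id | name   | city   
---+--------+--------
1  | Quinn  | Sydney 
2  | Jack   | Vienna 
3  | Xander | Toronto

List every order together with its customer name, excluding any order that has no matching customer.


INNER JOIN keeps only orders rows whose customer_id matches an id in customers. Walk through each order:
  - order 1 (Chair): customer_id=1 -> matches Quinn
  - order 2 (Mouse): customer_id=3 -> matches Xander
  - order 3 (Camera): customer_id=2 -> matches Jack
  - order 4 (Tablet): customer_id=2 -> matches Jack
  - order 5 (Printer): customer_id=1 -> matches Quinn
  - order 6 (Laptop): customer_id=1 -> matches Quinn
  - order 7 (Keyboard): customer_id=2 -> matches Jack
  - order 8 (Phone): customer_id=NULL, no match -> dropped
  - order 9 (Pen): customer_id=2 -> matches Jack
So 1 of 9 rows is dropped.

SQL:
SELECT a.product, b.name AS customer
FROM orders a
INNER JOIN customers b ON a.customer_id = b.id

Result:
product  | customer
---------+---------
Chair    | Quinn   
Mouse    | Xander  
Camera   | Jack    
Tablet   | Jack    
Printer  | Quinn   
Laptop   | Quinn   
Keyboard | Jack    
Pen      | Jack    


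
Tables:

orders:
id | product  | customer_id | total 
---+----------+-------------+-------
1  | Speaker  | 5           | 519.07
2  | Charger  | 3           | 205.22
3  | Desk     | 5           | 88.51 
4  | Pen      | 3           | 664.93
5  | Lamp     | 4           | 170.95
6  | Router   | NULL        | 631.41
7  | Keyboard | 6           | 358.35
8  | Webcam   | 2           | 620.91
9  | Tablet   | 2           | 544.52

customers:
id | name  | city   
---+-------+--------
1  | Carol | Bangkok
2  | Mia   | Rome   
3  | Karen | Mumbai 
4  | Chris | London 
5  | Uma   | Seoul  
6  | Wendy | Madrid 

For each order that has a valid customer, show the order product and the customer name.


INNER JOIN keeps only orders rows whose customer_id matches an id in customers. Walk through each order:
  - order 1 (Speaker): customer_id=5 -> matches Uma
  - order 2 (Charger): customer_id=3 -> matches Karen
  - order 3 (Desk): customer_id=5 -> matches Uma
  - order 4 (Pen): customer_id=3 -> matches Karen
  - order 5 (Lamp): customer_id=4 -> matches Chris
  - order 6 (Router): customer_id=NULL, no match -> dropped
  - order 7 (Keyboard): customer_id=6 -> matches Wendy
  - order 8 (Webcam): customer_id=2 -> matches Mia
  - order 9 (Tablet): customer_id=2 -> matches Mia
So 1 of 9 rows is dropped.

SQL:
SELECT a.product, b.name AS customer
FROM orders a
INNER JOIN customers b ON a.customer_id = b.id

Result:
product  | customer
---------+---------
Speaker  | Uma     
Charger  | Karen   
Desk     | Uma     
Pen      | Karen   
Lamp     | Chris   
Keyboard | Wendy   
Webcam   | Mia     
Tablet   | Mia     


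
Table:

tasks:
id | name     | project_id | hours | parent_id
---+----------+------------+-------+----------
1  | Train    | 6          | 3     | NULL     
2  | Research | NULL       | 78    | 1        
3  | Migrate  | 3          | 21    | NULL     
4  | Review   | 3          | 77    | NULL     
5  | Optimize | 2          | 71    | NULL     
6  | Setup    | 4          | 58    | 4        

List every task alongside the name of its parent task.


This is a self-join: tasks is joined to a second copy of itself, matching each row's parent_id to another row's id. Use LEFT JOIN so rows with parent_id=NULL are kept.
  - task 1 (Train): parent_id=NULL -> NULL
  - task 2 (Research): parent_id=1 -> Train
  - task 3 (Migrate): parent_id=NULL -> NULL
  - task 4 (Review): parent_id=NULL -> NULL
  - task 5 (Optimize): parent_id=NULL -> NULL
  - task 6 (Setup): parent_id=4 -> Review

SQL:
SELECT a.name AS item, b.name AS parent
FROM tasks a
LEFT JOIN tasks b ON a.parent_id = b.id

Result:
item     | parent
---------+-------
Train    | NULL  
Research | Train 
Migrate  | NULL  
Review   | NULL  
Optimize | NULL  
Setup    | Review


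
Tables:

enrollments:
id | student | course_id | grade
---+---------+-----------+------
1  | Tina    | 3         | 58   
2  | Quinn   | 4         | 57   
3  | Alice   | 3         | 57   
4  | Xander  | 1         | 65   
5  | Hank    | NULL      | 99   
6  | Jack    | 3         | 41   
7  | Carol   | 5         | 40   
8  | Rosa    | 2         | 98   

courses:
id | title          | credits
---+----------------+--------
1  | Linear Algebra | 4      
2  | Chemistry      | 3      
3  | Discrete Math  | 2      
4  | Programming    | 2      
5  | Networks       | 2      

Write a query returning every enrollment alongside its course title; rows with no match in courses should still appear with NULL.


LEFT JOIN keeps every row from enrollments (the left table); where course_id has no match in courses, the course columns become NULL. Walk through each enrollment:
  - enrollment 1 (Tina): course_id=3 -> matches Discrete Math
  - enrollment 2 (Quinn): course_id=4 -> matches Programming
  - enrollment 3 (Alice): course_id=3 -> matches Discrete Math
  - enrollment 4 (Xander): course_id=1 -> matches Linear Algebra
  - enrollment 5 (Hank): course_id=NULL, no match -> kept with NULL
  - enrollment 6 (Jack): course_id=3 -> matches Discrete Math
  - enrollment 7 (Carol): course_id=5 -> matches Networks
  - enrollment 8 (Rosa): course_id=2 -> matches Chemistry
All 8 rows appear; 1 has NULL course.

SQL:
SELECT a.student, b.title AS course
FROM enrollments a
LEFT JOIN courses b ON a.course_id = b.id

Result:
student | course        
--------+---------------
Tina    | Discrete Math 
Quinn   | Programming   
Alice   | Discrete Math 
Xander  | Linear Algebra
Hank    | NULL          
Jack    | Discrete Math 
Carol   | Networks      
Rosa    | Chemistry     


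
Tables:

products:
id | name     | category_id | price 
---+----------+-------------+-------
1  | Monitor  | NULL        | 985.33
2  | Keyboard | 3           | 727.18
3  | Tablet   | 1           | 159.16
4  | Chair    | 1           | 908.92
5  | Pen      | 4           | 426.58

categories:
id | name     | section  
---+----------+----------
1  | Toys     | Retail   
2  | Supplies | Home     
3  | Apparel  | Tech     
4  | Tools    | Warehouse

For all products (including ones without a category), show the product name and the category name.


LEFT JOIN keeps every row from products (the left table); where category_id has no match in categories, the category columns become NULL. Walk through each product:
  - product 1 (Monitor): category_id=NULL, no match -> kept with NULL
  - product 2 (Keyboard): category_id=3 -> matches Apparel
  - product 3 (Tablet): category_id=1 -> matches Toys
  - product 4 (Chair): category_id=1 -> matches Toys
  - product 5 (Pen): category_id=4 -> matches Tools
All 5 rows appear; 1 has NULL category.

SQL:
SELECT a.name, b.name AS category
FROM products a
LEFT JOIN categories b ON a.category_id = b.id

Result:
name     | category
---------+---------
Monitor  | NULL    
Keyboard | Apparel 
Tablet   | Toys    
Chair    | Toys    
Pen      | Tools   


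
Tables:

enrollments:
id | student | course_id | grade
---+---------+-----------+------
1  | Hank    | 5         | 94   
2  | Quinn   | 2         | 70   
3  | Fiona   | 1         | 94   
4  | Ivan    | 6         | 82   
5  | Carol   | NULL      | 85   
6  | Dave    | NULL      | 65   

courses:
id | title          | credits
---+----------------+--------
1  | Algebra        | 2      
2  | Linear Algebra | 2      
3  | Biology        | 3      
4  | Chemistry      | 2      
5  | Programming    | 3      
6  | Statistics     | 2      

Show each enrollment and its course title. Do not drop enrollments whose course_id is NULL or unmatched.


LEFT JOIN keeps every row from enrollments (the left table); where course_id has no match in courses, the course columns become NULL. Walk through each enrollment:
  - enrollment 1 (Hank): course_id=5 -> matches Programming
  - enrollment 2 (Quinn): course_id=2 -> matches Linear Algebra
  - enrollment 3 (Fiona): course_id=1 -> matches Algebra
  - enrollment 4 (Ivan): course_id=6 -> matches Statistics
  - enrollment 5 (Carol): course_id=NULL, no match -> kept with NULL
  - enrollment 6 (Dave): course_id=NULL, no match -> kept with NULL
All 6 rows appear; 2 have NULL course.

SQL:
SELECT a.student, b.title AS course
FROM enrollments a
LEFT JOIN courses b ON a.course_id = b.id

Result:
student | course        
--------+---------------
Hank    | Programming   
Quinn   | Linear Algebra
Fiona   | Algebra       
Ivan    | Statistics    
Carol   | NULL          
Dave    | NULL          


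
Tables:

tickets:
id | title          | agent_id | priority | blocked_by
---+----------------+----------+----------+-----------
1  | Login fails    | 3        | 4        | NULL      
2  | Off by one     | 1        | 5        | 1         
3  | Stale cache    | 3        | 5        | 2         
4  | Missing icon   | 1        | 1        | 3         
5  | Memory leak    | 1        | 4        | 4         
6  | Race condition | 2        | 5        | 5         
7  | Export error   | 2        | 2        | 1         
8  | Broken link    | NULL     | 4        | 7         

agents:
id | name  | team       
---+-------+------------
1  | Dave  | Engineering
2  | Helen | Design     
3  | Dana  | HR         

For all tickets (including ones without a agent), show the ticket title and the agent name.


LEFT JOIN keeps every row from tickets (the left table); where agent_id has no match in agents, the agent columns become NULL. Walk through each ticket:
  - ticket 1 (Login fails): agent_id=3 -> matches Dana
  - ticket 2 (Off by one): agent_id=1 -> matches Dave
  - ticket 3 (Stale cache): agent_id=3 -> matches Dana
  - ticket 4 (Missing icon): agent_id=1 -> matches Dave
  - ticket 5 (Memory leak): agent_id=1 -> matches Dave
  - ticket 6 (Race condition): agent_id=2 -> matches Helen
  - ticket 7 (Export error): agent_id=2 -> matches Helen
  - ticket 8 (Broken link): agent_id=NULL, no match -> kept with NULL
All 8 rows appear; 1 has NULL agent.

SQL:
SELECT a.title, b.name AS agent
FROM tickets a
LEFT JOIN agents b ON a.agent_id = b.id

Result:
title          | agent
---------------+------
Login fails    | Dana 
Off by one     | Dave 
Stale cache    | Dana 
Missing icon   | Dave 
Memory leak    | Dave 
Race condition | Helen
Export error   | Helen
Broken link    | NULL 


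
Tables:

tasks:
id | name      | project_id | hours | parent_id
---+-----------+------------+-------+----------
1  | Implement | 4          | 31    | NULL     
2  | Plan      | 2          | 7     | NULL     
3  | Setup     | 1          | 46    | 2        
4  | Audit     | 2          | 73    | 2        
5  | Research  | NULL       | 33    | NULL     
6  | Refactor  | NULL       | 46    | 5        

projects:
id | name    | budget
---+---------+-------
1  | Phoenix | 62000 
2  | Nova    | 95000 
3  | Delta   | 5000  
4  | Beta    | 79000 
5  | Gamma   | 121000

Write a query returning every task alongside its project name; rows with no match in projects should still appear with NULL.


LEFT JOIN keeps every row from tasks (the left table); where project_id has no match in projects, the project columns become NULL. Walk through each task:
  - task 1 (Implement): project_id=4 -> matches Beta
  - task 2 (Plan): project_id=2 -> matches Nova
  - task 3 (Setup): project_id=1 -> matches Phoenix
  - task 4 (Audit): project_id=2 -> matches Nova
  - task 5 (Research): project_id=NULL, no match -> kept with NULL
  - task 6 (Refactor): project_id=NULL, no match -> kept with NULL
All 6 rows appear; 2 have NULL project.

SQL:
SELECT a.name, b.name AS project
FROM tasks a
LEFT JOIN projects b ON a.project_id = b.id

Result:
name      | project
----------+--------
Implement | Beta   
Plan      | Nova   
Setup     | Phoenix
Audit     | Nova   
Research  | NULL   
Refactor  | NULL   


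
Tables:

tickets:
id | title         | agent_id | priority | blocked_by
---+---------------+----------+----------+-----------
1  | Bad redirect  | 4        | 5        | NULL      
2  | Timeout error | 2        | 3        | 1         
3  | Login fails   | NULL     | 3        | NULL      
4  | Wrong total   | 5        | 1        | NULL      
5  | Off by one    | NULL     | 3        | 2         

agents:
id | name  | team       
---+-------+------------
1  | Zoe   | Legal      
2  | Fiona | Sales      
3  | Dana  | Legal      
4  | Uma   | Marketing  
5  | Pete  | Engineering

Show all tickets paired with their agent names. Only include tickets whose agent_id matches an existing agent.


INNER JOIN keeps only tickets rows whose agent_id matches an id in agents. Walk through each ticket:
  - ticket 1 (Bad redirect): agent_id=4 -> matches Uma
  - ticket 2 (Timeout error): agent_id=2 -> matches Fiona
  - ticket 3 (Login fails): agent_id=NULL, no match -> dropped
  - ticket 4 (Wrong total): agent_id=5 -> matches Pete
  - ticket 5 (Off by one): agent_id=NULL, no match -> dropped
So 2 of 5 rows are dropped.

SQL:
SELECT a.title, b.name AS agent
FROM tickets a
INNER JOIN agents b ON a.agent_id = b.id

Result:
title         | agent
--------------+------
Bad redirect  | Uma  
Timeout error | Fiona
Wrong total   | Pete 


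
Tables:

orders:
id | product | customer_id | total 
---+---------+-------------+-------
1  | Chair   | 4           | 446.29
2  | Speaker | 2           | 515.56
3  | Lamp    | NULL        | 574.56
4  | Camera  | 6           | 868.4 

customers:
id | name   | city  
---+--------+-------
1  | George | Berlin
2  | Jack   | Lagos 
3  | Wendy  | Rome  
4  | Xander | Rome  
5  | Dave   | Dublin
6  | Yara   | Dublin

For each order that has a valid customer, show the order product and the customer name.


INNER JOIN keeps only orders rows whose customer_id matches an id in customers. Walk through each order:
  - order 1 (Chair): customer_id=4 -> matches Xander
  - order 2 (Speaker): customer_id=2 -> matches Jack
  - order 3 (Lamp): customer_id=NULL, no match -> dropped
  - order 4 (Camera): customer_id=6 -> matches Yara
So 1 of 4 rows is dropped.

SQL:
SELECT a.product, b.name AS customer
FROM orders a
INNER JOIN customers b ON a.customer_id = b.id

Result:
product | customer
--------+---------
Chair   | Xander  
Speaker | Jack    
Camera  | Yara    


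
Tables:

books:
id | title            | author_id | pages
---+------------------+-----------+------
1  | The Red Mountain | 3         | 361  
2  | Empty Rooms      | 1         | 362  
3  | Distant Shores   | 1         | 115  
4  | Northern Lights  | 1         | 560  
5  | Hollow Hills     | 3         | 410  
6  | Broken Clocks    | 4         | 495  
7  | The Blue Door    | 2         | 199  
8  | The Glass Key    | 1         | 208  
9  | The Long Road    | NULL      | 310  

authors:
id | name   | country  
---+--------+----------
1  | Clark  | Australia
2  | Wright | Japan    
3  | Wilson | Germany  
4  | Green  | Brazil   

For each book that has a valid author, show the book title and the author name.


INNER JOIN keeps only books rows whose author_id matches an id in authors. Walk through each book:
  - book 1 (The Red Mountain): author_id=3 -> matches Wilson
  - book 2 (Empty Rooms): author_id=1 -> matches Clark
  - book 3 (Distant Shores): author_id=1 -> matches Clark
  - book 4 (Northern Lights): author_id=1 -> matches Clark
  - book 5 (Hollow Hills): author_id=3 -> matches Wilson
  - book 6 (Broken Clocks): author_id=4 -> matches Green
  - book 7 (The Blue Door): author_id=2 -> matches Wright
  - book 8 (The Glass Key): author_id=1 -> matches Clark
  - book 9 (The Long Road): author_id=NULL, no match -> dropped
So 1 of 9 rows is dropped.

SQL:
SELECT a.title, b.name AS author
FROM books a
INNER JOIN authors b ON a.author_id = b.id

Result:
title            | author
-----------------+-------
The Red Mountain | Wilson
Empty Rooms      | Clark 
Distant Shores   | Clark 
Northern Lights  | Clark 
Hollow Hills     | Wilson
Broken Clocks    | Green 
The Blue Door    | Wright
The Glass Key    | Clark 


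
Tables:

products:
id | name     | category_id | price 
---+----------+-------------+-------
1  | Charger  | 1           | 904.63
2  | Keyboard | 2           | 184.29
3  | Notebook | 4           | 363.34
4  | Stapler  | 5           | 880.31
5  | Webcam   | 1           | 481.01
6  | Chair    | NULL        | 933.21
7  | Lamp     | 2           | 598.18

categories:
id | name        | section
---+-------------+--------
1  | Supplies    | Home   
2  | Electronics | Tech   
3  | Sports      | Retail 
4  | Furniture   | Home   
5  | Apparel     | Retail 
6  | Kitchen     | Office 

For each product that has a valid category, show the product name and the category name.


INNER JOIN keeps only products rows whose category_id matches an id in categories. Walk through each product:
  - product 1 (Charger): category_id=1 -> matches Supplies
  - product 2 (Keyboard): category_id=2 -> matches Electronics
  - product 3 (Notebook): category_id=4 -> matches Furniture
  - product 4 (Stapler): category_id=5 -> matches Apparel
  - product 5 (Webcam): category_id=1 -> matches Supplies
  - product 6 (Chair): category_id=NULL, no match -> dropped
  - product 7 (Lamp): category_id=2 -> matches Electronics
So 1 of 7 rows is dropped.

SQL:
SELECT a.name, b.name AS category
FROM products a
INNER JOIN categories b ON a.category_id = b.id

Result:
name     | category   
---------+------------
Charger  | Supplies   
Keyboard | Electronics
Notebook | Furniture  
Stapler  | Apparel    
Webcam   | Supplies   
Lamp     | Electronics


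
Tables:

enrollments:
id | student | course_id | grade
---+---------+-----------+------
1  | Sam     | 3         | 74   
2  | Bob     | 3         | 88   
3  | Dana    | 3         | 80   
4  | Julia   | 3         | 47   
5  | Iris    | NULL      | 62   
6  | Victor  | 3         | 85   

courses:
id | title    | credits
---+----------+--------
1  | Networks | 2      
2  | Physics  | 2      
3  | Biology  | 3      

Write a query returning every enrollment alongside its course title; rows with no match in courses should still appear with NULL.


LEFT JOIN keeps every row from enrollments (the left table); where course_id has no match in courses, the course columns become NULL. Walk through each enrollment:
  - enrollment 1 (Sam): course_id=3 -> matches Biology
  - enrollment 2 (Bob): course_id=3 -> matches Biology
  - enrollment 3 (Dana): course_id=3 -> matches Biology
  - enrollment 4 (Julia): course_id=3 -> matches Biology
  - enrollment 5 (Iris): course_id=NULL, no match -> kept with NULL
  - enrollment 6 (Victor): course_id=3 -> matches Biology
All 6 rows appear; 1 has NULL course.

SQL:
SELECT a.student, b.title AS course
FROM enrollments a
LEFT JOIN courses b ON a.course_id = b.id

Result:
student | course 
--------+--------
Sam     | Biology
Bob     | Biology
Dana    | Biology
Julia   | Biology
Iris    | NULL   
Victor  | Biology


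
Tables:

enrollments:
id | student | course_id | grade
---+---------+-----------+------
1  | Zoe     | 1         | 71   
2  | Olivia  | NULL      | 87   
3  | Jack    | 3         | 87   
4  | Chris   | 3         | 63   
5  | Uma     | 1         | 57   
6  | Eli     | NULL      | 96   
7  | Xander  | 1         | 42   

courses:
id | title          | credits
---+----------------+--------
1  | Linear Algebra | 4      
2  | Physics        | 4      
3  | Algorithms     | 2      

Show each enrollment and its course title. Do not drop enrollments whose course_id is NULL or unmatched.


LEFT JOIN keeps every row from enrollments (the left table); where course_id has no match in courses, the course columns become NULL. Walk through each enrollment:
  - enrollment 1 (Zoe): course_id=1 -> matches Linear Algebra
  - enrollment 2 (Olivia): course_id=NULL, no match -> kept with NULL
  - enrollment 3 (Jack): course_id=3 -> matches Algorithms
  - enrollment 4 (Chris): course_id=3 -> matches Algorithms
  - enrollment 5 (Uma): course_id=1 -> matches Linear Algebra
  - enrollment 6 (Eli): course_id=NULL, no match -> kept with NULL
  - enrollment 7 (Xander): course_id=1 -> matches Linear Algebra
All 7 rows appear; 2 have NULL course.

SQL:
SELECT a.student, b.title AS course
FROM enrollments a
LEFT JOIN courses b ON a.course_id = b.id

Result:
student | course        
--------+---------------
Zoe     | Linear Algebra
Olivia  | NULL          
Jack    | Algorithms    
Chris   | Algorithms    
Uma     | Linear Algebra
Eli     | NULL          
Xander  | Linear Algebra


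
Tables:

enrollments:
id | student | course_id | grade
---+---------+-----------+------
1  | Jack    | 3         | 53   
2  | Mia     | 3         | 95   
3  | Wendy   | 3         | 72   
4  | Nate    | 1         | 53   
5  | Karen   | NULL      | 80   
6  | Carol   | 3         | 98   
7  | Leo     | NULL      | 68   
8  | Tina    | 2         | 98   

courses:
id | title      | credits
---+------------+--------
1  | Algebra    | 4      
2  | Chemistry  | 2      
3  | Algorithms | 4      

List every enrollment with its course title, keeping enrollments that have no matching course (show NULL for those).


LEFT JOIN keeps every row from enrollments (the left table); where course_id has no match in courses, the course columns become NULL. Walk through each enrollment:
  - enrollment 1 (Jack): course_id=3 -> matches Algorithms
  - enrollment 2 (Mia): course_id=3 -> matches Algorithms
  - enrollment 3 (Wendy): course_id=3 -> matches Algorithms
  - enrollment 4 (Nate): course_id=1 -> matches Algebra
  - enrollment 5 (Karen): course_id=NULL, no match -> kept with NULL
  - enrollment 6 (Carol): course_id=3 -> matches Algorithms
  - enrollment 7 (Leo): course_id=NULL, no match -> kept with NULL
  - enrollment 8 (Tina): course_id=2 -> matches Chemistry
All 8 rows appear; 2 have NULL course.

SQL:
SELECT a.student, b.title AS course
FROM enrollments a
LEFT JOIN courses b ON a.course_id = b.id

Result:
student | course    
--------+-----------
Jack    | Algorithms
Mia     | Algorithms
Wendy   | Algorithms
Nate    | Algebra   
Karen   | NULL      
Carol   | Algorithms
Leo     | NULL      
Tina    | Chemistry 


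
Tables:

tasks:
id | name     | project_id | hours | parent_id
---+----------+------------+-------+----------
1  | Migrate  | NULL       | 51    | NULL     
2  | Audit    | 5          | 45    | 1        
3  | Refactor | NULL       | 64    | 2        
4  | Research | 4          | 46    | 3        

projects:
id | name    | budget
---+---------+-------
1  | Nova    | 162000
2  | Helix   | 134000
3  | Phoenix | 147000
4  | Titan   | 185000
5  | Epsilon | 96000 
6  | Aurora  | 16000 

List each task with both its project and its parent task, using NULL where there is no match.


Two LEFT JOINs from the same base table tasks: one to projects via project_id, one to tasks itself via parent_id. Both are LEFT so every task is preserved.
Match against projects:
  - task 1 (Migrate): project_id=NULL, no match -> kept with NULL
  - task 2 (Audit): project_id=5 -> matches Epsilon
  - task 3 (Refactor): project_id=NULL, no match -> kept with NULL
  - task 4 (Research): project_id=4 -> matches Titan
Match against tasks (self):
  - task 1 (Migrate): parent_id=NULL -> NULL
  - task 2 (Audit): parent_id=1 -> Migrate
  - task 3 (Refactor): parent_id=2 -> Audit
  - task 4 (Research): parent_id=3 -> Refactor

SQL:
SELECT a.name, b.name AS project, c.name AS parent
FROM tasks a
LEFT JOIN projects b ON a.project_id = b.id
LEFT JOIN tasks c ON a.parent_id = c.id

Result:
name     | project | parent  
---------+---------+---------
Migrate  | NULL    | NULL    
Audit    | Epsilon | Migrate 
Refactor | NULL    | Audit   
Research | Titan   | Refactor


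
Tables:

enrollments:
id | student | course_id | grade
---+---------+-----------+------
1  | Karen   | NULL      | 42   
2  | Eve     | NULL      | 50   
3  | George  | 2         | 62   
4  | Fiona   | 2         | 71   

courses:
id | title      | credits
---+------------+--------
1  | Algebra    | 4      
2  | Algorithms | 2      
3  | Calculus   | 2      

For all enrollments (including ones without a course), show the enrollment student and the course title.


LEFT JOIN keeps every row from enrollments (the left table); where course_id has no match in courses, the course columns become NULL. Walk through each enrollment:
  - enrollment 1 (Karen): course_id=NULL, no match -> kept with NULL
  - enrollment 2 (Eve): course_id=NULL, no match -> kept with NULL
  - enrollment 3 (George): course_id=2 -> matches Algorithms
  - enrollment 4 (Fiona): course_id=2 -> matches Algorithms
All 4 rows appear; 2 have NULL course.

SQL:
SELECT a.student, b.title AS course
FROM enrollments a
LEFT JOIN courses b ON a.course_id = b.id

Result:
student | course    
--------+-----------
Karen   | NULL      
Eve     | NULL      
George  | Algorithms
Fiona   | Algorithms


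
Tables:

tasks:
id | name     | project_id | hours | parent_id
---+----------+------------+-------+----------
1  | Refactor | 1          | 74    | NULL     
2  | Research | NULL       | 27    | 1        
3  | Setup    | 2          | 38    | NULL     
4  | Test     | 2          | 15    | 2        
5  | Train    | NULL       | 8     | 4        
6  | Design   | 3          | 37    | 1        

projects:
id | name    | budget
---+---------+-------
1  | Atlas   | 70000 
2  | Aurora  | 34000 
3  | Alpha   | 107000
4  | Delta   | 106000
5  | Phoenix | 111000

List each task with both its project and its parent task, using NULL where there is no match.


Two LEFT JOINs from the same base table tasks: one to projects via project_id, one to tasks itself via parent_id. Both are LEFT so every task is preserved.
Match against projects:
  - task 1 (Refactor): project_id=1 -> matches Atlas
  - task 2 (Research): project_id=NULL, no match -> kept with NULL
  - task 3 (Setup): project_id=2 -> matches Aurora
  - task 4 (Test): project_id=2 -> matches Aurora
  - task 5 (Train): project_id=NULL, no match -> kept with NULL
  - task 6 (Design): project_id=3 -> matches Alpha
Match against tasks (self):
  - task 1 (Refactor): parent_id=NULL -> NULL
  - task 2 (Research): parent_id=1 -> Refactor
  - task 3 (Setup): parent_id=NULL -> NULL
  - task 4 (Test): parent_id=2 -> Research
  - task 5 (Train): parent_id=4 -> Test
  - task 6 (Design): parent_id=1 -> Refactor

SQL:
SELECT a.name, b.name AS project, c.name AS parent
FROM tasks a
LEFT JOIN projects b ON a.project_id = b.id
LEFT JOIN tasks c ON a.parent_id = c.id

Result:
name     | project | parent  
---------+---------+---------
Refactor | Atlas   | NULL    
Research | NULL    | Refactor
Setup    | Aurora  | NULL    
Test     | Aurora  | Research
Train    | NULL    | Test    
Design   | Alpha   | Refactor


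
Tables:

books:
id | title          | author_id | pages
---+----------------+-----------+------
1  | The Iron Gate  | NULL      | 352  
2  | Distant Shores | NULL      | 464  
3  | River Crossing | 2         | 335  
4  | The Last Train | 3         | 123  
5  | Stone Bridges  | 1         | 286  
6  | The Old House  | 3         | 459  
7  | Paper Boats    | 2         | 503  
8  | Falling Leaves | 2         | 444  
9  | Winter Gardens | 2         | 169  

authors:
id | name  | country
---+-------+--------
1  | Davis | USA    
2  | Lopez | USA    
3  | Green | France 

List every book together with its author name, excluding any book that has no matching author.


INNER JOIN keeps only books rows whose author_id matches an id in authors. Walk through each book:
  - book 1 (The Iron Gate): author_id=NULL, no match -> dropped
  - book 2 (Distant Shores): author_id=NULL, no match -> dropped
  - book 3 (River Crossing): author_id=2 -> matches Lopez
  - book 4 (The Last Train): author_id=3 -> matches Green
  - book 5 (Stone Bridges): author_id=1 -> matches Davis
  - book 6 (The Old House): author_id=3 -> matches Green
  - book 7 (Paper Boats): author_id=2 -> matches Lopez
  - book 8 (Falling Leaves): author_id=2 -> matches Lopez
  - book 9 (Winter Gardens): author_id=2 -> matches Lopez
So 2 of 9 rows are dropped.

SQL:
SELECT a.title, b.name AS author
FROM books a
INNER JOIN authors b ON a.author_id = b.id

Result:
title          | author
---------------+-------
River Crossing | Lopez 
The Last Train | Green 
Stone Bridges  | Davis 
The Old House  | Green 
Paper Boats    | Lopez 
Falling Leaves | Lopez 
Winter Gardens | Lopez 


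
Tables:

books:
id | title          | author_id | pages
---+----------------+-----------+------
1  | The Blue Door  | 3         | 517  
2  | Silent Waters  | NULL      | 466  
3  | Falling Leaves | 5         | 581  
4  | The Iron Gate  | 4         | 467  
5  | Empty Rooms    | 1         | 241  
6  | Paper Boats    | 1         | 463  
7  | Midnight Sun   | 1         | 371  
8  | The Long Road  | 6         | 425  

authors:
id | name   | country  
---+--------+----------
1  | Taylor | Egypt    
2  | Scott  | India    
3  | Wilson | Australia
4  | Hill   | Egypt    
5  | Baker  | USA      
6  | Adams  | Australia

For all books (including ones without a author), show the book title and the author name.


LEFT JOIN keeps every row from books (the left table); where author_id has no match in authors, the author columns become NULL. Walk through each book:
  - book 1 (The Blue Door): author_id=3 -> matches Wilson
  - book 2 (Silent Waters): author_id=NULL, no match -> kept with NULL
  - book 3 (Falling Leaves): author_id=5 -> matches Baker
  - book 4 (The Iron Gate): author_id=4 -> matches Hill
  - book 5 (Empty Rooms): author_id=1 -> matches Taylor
  - book 6 (Paper Boats): author_id=1 -> matches Taylor
  - book 7 (Midnight Sun): author_id=1 -> matches Taylor
  - book 8 (The Long Road): author_id=6 -> matches Adams
All 8 rows appear; 1 has NULL author.

SQL:
SELECT a.title, b.name AS author
FROM books a
LEFT JOIN authors b ON a.author_id = b.id

Result:
title          | author
---------------+-------
The Blue Door  | Wilson
Silent Waters  | NULL  
Falling Leaves | Baker 
The Iron Gate  | Hill  
Empty Rooms    | Taylor
Paper Boats    | Taylor
Midnight Sun   | Taylor
The Long Road  | Adams 


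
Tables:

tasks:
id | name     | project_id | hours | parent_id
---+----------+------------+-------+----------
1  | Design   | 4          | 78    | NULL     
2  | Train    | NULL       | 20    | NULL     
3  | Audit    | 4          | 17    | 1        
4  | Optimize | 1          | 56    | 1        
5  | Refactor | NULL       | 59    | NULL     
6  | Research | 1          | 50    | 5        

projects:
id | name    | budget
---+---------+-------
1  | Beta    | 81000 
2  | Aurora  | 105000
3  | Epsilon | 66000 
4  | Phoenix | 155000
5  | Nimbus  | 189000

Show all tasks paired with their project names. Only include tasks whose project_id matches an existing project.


INNER JOIN keeps only tasks rows whose project_id matches an id in projects. Walk through each task:
  - task 1 (Design): project_id=4 -> matches Phoenix
  - task 2 (Train): project_id=NULL, no match -> dropped
  - task 3 (Audit): project_id=4 -> matches Phoenix
  - task 4 (Optimize): project_id=1 -> matches Beta
  - task 5 (Refactor): project_id=NULL, no match -> dropped
  - task 6 (Research): project_id=1 -> matches Beta
So 2 of 6 rows are dropped.

SQL:
SELECT a.name, b.name AS project
FROM tasks a
INNER JOIN projects b ON a.project_id = b.id

Result:
name     | project
---------+--------
Design   | Phoenix
Audit    | Phoenix
Optimize | Beta   
Research | Beta   


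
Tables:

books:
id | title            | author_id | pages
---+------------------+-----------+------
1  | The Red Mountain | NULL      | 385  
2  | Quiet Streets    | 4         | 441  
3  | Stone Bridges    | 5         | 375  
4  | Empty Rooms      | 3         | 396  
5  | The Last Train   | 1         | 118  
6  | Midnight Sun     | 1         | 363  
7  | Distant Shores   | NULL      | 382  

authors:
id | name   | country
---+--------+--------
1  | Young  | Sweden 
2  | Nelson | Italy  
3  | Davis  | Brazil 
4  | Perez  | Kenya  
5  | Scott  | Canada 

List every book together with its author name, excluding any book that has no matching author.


INNER JOIN keeps only books rows whose author_id matches an id in authors. Walk through each book:
  - book 1 (The Red Mountain): author_id=NULL, no match -> dropped
  - book 2 (Quiet Streets): author_id=4 -> matches Perez
  - book 3 (Stone Bridges): author_id=5 -> matches Scott
  - book 4 (Empty Rooms): author_id=3 -> matches Davis
  - book 5 (The Last Train): author_id=1 -> matches Young
  - book 6 (Midnight Sun): author_id=1 -> matches Young
  - book 7 (Distant Shores): author_id=NULL, no match -> dropped
So 2 of 7 rows are dropped.

SQL:
SELECT a.title, b.name AS author
FROM books a
INNER JOIN authors b ON a.author_id = b.id

Result:
title          | author
---------------+-------
Quiet Streets  | Perez 
Stone Bridges  | Scott 
Empty Rooms    | Davis 
The Last Train | Young 
Midnight Sun   | Young 


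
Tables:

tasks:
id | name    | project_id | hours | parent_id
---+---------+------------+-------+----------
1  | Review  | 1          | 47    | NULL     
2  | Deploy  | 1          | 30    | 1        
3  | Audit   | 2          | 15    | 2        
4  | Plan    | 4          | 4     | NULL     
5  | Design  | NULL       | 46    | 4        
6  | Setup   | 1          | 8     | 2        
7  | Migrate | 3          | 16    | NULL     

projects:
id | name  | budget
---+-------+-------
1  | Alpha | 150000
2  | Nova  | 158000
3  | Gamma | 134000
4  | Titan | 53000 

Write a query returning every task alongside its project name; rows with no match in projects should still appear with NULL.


LEFT JOIN keeps every row from tasks (the left table); where project_id has no match in projects, the project columns become NULL. Walk through each task:
  - task 1 (Review): project_id=1 -> matches Alpha
  - task 2 (Deploy): project_id=1 -> matches Alpha
  - task 3 (Audit): project_id=2 -> matches Nova
  - task 4 (Plan): project_id=4 -> matches Titan
  - task 5 (Design): project_id=NULL, no match -> kept with NULL
  - task 6 (Setup): project_id=1 -> matches Alpha
  - task 7 (Migrate): project_id=3 -> matches Gamma
All 7 rows appear; 1 has NULL project.

SQL:
SELECT a.name, b.name AS project
FROM tasks a
LEFT JOIN projects b ON a.project_id = b.id

Result:
name    | project
--------+--------
Review  | Alpha  
Deploy  | Alpha  
Audit   | Nova   
Plan    | Titan  
Design  | NULL   
Setup   | Alpha  
Migrate | Gamma  


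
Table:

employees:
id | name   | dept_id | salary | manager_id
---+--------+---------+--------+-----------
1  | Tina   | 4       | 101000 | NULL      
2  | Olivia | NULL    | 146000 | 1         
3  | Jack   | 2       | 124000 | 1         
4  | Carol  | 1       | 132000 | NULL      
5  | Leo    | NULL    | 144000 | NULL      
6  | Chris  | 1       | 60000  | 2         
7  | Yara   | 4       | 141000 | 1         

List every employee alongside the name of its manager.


This is a self-join: employees is joined to a second copy of itself, matching each row's manager_id to another row's id. Use LEFT JOIN so rows with manager_id=NULL are kept.
  - employee 1 (Tina): manager_id=NULL -> NULL
  - employee 2 (Olivia): manager_id=1 -> Tina
  - employee 3 (Jack): manager_id=1 -> Tina
  - employee 4 (Carol): manager_id=NULL -> NULL
  - employee 5 (Leo): manager_id=NULL -> NULL
  - employee 6 (Chris): manager_id=2 -> Olivia
  - employee 7 (Yara): manager_id=1 -> Tina

SQL:
SELECT a.name AS item, b.name AS manager
FROM employees a
LEFT JOIN employees b ON a.manager_id = b.id

Result:
item   | manager
-------+--------
Tina   | NULL   
Olivia | Tina   
Jack   | Tina   
Carol  | NULL   
Leo    | NULL   
Chris  | Olivia 
Yara   | Tina   


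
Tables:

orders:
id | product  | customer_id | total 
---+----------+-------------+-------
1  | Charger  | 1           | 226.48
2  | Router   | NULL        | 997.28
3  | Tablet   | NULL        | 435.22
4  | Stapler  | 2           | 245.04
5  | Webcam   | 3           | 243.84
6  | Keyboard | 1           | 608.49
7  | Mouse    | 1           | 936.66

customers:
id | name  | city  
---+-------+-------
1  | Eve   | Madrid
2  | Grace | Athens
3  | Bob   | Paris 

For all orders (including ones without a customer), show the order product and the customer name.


LEFT JOIN keeps every row from orders (the left table); where customer_id has no match in customers, the customer columns become NULL. Walk through each order:
  - order 1 (Charger): customer_id=1 -> matches Eve
  - order 2 (Router): customer_id=NULL, no match -> kept with NULL
  - order 3 (Tablet): customer_id=NULL, no match -> kept with NULL
  - order 4 (Stapler): customer_id=2 -> matches Grace
  - order 5 (Webcam): customer_id=3 -> matches Bob
  - order 6 (Keyboard): customer_id=1 -> matches Eve
  - order 7 (Mouse): customer_id=1 -> matches Eve
All 7 rows appear; 2 have NULL customer.

SQL:
SELECT a.product, b.name AS customer
FROM orders a
LEFT JOIN customers b ON a.customer_id = b.id

Result:
product  | customer
---------+---------
Charger  | Eve     
Router   | NULL    
Tablet   | NULL    
Stapler  | Grace   
Webcam   | Bob     
Keyboard | Eve     
Mouse    | Eve     
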